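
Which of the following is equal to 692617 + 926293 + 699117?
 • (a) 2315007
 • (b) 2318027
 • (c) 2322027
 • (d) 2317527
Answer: b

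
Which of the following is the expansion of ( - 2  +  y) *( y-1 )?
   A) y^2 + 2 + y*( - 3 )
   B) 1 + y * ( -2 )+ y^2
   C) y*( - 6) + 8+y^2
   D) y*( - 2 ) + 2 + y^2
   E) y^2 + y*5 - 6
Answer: A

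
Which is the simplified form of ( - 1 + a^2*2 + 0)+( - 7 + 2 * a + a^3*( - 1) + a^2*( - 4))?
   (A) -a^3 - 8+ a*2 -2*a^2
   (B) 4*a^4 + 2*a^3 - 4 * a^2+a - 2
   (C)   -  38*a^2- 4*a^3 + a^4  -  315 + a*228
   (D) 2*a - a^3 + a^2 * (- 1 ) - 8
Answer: A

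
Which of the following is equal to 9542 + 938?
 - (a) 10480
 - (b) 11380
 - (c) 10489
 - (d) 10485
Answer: a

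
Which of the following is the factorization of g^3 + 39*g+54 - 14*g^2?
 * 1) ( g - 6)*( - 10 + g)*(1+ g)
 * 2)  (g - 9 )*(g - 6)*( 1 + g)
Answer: 2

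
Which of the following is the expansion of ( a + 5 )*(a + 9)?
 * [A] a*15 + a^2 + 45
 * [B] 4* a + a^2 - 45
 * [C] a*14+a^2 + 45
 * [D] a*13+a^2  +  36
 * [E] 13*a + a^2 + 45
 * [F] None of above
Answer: C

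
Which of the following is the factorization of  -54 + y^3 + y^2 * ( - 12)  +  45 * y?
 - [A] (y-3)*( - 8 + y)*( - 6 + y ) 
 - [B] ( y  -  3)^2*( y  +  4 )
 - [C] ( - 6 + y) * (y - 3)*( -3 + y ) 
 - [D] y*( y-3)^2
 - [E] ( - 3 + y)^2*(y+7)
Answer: C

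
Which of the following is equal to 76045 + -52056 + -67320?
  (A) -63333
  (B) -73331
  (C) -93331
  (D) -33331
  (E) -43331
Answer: E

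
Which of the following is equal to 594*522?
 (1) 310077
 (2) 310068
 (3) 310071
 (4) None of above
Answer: 2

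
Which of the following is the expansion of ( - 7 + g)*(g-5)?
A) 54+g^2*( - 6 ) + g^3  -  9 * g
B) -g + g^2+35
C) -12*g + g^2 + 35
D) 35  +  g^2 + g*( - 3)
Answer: C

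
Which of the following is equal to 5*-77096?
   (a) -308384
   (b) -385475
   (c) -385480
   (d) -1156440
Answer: c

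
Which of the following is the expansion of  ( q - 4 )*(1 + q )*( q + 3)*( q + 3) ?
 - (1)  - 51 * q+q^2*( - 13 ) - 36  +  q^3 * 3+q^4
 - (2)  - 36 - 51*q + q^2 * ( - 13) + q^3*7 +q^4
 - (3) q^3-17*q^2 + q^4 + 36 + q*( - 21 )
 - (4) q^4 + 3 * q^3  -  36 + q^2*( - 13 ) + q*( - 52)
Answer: 1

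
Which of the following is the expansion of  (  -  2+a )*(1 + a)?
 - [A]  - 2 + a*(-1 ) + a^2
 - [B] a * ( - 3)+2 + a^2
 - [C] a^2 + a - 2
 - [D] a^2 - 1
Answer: A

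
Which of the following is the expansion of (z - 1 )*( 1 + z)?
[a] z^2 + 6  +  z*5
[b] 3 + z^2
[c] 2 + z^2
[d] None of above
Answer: d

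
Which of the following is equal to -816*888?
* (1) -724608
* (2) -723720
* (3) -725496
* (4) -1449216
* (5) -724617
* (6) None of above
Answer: 1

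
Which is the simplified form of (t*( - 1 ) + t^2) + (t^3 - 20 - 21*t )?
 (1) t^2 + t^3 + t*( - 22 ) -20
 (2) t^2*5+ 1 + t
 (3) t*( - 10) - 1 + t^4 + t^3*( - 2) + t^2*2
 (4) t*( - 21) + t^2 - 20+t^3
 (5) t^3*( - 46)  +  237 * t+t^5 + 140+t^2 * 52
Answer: 1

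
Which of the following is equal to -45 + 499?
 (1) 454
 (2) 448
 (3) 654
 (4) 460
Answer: 1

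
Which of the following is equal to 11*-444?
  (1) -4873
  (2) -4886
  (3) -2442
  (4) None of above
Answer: 4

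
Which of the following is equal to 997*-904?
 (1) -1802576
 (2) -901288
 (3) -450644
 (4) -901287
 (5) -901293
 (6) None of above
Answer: 2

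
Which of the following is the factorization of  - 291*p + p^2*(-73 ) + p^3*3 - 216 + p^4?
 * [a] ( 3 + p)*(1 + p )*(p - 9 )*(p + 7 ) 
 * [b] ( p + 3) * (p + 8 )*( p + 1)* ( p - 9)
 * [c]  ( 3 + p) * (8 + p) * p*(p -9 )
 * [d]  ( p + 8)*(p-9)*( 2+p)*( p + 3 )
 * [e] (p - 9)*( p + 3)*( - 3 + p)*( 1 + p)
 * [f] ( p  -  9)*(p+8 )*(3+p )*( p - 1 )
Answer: b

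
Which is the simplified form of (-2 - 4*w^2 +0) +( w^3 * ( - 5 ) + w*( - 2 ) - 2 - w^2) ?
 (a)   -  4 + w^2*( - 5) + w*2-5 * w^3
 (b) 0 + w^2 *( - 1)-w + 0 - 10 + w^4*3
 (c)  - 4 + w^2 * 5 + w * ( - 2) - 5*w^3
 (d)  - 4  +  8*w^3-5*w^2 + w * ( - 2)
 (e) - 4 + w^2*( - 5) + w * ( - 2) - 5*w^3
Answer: e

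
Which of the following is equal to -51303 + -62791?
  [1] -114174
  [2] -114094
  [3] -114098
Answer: 2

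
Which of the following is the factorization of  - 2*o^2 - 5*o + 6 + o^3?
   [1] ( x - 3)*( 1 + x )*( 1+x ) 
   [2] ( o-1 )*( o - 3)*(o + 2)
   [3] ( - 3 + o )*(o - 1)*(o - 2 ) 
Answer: 2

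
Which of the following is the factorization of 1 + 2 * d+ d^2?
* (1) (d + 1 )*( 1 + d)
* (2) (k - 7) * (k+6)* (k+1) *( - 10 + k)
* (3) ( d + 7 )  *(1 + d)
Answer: 1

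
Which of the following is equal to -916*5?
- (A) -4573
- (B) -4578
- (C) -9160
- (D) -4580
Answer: D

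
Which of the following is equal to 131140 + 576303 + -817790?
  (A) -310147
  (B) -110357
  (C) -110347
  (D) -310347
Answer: C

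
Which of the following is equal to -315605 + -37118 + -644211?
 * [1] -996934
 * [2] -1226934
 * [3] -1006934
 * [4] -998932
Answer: 1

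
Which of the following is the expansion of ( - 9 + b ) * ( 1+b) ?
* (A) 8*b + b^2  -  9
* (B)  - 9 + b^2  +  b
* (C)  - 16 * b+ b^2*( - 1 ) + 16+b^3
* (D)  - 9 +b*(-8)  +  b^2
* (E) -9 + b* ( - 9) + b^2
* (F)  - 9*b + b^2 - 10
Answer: D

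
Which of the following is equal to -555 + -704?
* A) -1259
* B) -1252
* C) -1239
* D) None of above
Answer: A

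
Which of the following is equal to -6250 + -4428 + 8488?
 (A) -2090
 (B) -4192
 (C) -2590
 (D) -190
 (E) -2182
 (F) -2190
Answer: F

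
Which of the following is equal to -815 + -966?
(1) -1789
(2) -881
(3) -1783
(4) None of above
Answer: 4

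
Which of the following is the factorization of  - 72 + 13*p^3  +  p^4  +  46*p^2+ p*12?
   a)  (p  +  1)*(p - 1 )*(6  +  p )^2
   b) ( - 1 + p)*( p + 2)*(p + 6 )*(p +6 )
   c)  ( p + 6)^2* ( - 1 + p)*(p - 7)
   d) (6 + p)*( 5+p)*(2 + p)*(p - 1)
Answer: b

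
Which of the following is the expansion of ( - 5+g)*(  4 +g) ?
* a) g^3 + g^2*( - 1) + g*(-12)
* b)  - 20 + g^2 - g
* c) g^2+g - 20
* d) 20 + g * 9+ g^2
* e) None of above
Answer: b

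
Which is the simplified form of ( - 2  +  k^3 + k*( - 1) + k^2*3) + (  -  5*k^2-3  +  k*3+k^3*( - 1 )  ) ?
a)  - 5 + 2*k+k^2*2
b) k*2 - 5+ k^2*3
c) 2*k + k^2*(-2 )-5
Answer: c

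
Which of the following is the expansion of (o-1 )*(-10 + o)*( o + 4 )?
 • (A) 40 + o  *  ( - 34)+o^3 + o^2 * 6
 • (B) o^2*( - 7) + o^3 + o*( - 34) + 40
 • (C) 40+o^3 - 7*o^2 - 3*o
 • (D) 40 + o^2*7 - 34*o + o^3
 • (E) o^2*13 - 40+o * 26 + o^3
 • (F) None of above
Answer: B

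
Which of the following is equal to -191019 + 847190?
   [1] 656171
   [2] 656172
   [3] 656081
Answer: 1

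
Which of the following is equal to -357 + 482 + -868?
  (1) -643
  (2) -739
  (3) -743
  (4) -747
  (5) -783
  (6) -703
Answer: 3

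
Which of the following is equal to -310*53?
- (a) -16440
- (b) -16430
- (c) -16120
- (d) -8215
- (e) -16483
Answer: b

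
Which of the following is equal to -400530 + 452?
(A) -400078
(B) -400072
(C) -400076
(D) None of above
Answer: A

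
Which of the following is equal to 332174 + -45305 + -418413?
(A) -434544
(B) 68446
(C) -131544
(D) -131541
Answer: C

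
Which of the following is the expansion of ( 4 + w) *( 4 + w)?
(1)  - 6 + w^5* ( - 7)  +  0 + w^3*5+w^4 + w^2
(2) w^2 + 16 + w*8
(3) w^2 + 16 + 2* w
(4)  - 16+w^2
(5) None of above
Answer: 2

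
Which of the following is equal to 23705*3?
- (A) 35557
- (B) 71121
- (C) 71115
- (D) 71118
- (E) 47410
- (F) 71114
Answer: C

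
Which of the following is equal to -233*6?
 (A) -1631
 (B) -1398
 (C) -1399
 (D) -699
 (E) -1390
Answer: B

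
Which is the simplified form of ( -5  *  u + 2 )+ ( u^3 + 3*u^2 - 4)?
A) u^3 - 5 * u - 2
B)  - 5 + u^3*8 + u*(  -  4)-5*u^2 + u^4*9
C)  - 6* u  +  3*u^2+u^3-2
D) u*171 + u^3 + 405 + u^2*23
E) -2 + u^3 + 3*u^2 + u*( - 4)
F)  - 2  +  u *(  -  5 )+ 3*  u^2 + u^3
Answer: F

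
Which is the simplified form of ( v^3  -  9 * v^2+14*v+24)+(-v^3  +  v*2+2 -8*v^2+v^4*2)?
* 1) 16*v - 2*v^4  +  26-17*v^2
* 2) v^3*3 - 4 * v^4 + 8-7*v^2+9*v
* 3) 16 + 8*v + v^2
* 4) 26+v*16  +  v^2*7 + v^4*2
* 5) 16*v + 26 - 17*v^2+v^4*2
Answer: 5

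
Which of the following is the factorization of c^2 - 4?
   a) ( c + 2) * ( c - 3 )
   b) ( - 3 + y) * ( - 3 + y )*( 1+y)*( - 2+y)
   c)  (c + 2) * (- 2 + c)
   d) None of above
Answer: c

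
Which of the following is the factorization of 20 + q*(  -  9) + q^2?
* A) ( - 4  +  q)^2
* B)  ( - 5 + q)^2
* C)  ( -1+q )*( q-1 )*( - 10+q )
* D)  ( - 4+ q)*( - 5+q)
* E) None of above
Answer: D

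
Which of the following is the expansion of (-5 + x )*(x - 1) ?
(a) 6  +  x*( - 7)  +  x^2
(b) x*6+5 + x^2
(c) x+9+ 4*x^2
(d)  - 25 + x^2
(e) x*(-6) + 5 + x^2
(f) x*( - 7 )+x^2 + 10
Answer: e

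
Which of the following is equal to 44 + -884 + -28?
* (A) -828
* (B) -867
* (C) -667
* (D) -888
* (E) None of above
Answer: E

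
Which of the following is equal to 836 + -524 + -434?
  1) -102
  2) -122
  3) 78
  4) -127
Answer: 2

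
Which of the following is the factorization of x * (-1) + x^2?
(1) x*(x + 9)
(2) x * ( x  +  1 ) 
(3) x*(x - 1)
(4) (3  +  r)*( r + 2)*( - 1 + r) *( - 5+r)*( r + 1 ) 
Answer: 3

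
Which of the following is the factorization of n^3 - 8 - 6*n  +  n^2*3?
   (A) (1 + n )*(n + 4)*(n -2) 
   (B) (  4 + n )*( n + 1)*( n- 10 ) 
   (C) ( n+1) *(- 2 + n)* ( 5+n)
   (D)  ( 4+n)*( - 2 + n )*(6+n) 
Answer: A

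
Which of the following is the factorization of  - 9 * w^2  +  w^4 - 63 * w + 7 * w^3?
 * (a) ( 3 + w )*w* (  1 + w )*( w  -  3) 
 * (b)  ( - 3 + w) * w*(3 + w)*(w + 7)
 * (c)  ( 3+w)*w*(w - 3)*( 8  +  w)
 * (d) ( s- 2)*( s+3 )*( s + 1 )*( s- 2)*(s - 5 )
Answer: b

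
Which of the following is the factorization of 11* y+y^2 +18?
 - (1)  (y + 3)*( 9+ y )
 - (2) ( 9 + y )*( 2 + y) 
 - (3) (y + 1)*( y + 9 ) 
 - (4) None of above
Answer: 2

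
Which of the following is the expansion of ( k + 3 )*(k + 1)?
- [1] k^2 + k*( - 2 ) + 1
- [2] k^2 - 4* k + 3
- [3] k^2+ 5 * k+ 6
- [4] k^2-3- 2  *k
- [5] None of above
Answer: 5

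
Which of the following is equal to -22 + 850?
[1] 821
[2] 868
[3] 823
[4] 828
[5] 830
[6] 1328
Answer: 4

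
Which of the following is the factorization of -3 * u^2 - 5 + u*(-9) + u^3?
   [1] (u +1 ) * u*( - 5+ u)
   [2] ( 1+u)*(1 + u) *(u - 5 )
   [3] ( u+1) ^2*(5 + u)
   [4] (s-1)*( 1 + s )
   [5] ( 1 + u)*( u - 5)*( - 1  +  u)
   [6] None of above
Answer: 2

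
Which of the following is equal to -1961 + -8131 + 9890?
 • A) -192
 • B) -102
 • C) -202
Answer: C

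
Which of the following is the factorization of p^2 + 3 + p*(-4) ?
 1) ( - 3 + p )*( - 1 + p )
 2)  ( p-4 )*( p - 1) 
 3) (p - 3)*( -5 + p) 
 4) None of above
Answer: 1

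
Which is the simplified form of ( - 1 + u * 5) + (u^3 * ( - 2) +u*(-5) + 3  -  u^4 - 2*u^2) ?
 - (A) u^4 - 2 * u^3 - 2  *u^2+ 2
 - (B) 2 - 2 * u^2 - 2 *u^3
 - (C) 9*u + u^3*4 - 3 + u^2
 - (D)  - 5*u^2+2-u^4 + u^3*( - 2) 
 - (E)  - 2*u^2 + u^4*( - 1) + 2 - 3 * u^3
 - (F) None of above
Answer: F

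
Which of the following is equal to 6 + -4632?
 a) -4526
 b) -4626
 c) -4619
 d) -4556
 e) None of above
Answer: b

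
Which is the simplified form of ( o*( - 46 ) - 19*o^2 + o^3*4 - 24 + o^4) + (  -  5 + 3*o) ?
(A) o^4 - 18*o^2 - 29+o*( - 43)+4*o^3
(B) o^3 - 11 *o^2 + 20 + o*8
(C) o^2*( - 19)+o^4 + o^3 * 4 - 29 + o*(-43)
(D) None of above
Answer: C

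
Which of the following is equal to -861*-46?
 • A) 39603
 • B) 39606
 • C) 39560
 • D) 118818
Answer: B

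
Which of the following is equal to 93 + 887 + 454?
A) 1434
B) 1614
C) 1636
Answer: A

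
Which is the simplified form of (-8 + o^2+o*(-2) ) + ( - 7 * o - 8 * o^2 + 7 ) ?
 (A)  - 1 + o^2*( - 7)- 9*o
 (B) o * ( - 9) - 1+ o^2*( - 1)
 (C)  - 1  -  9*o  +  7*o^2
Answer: A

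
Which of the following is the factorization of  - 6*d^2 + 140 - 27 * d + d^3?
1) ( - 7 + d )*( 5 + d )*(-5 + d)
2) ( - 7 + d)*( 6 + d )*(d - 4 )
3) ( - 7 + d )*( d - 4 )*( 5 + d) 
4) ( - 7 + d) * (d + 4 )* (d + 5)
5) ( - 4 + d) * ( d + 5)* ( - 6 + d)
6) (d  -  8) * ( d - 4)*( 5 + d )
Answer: 3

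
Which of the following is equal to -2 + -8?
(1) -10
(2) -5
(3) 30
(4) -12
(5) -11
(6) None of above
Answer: 1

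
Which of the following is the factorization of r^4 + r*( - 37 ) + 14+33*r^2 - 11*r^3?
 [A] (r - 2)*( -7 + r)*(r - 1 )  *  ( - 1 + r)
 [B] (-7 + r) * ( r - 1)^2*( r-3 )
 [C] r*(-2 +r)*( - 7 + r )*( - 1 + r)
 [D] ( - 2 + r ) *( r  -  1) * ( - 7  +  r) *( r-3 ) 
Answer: A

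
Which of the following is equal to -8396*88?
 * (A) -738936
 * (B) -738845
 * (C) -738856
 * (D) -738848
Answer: D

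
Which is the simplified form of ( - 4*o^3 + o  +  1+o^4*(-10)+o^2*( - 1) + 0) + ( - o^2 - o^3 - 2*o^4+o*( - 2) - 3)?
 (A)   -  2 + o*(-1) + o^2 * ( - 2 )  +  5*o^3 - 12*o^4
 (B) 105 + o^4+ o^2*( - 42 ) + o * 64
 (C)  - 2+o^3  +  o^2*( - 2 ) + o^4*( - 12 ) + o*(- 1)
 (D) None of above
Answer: D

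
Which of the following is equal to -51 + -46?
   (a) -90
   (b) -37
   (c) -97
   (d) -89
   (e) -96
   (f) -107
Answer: c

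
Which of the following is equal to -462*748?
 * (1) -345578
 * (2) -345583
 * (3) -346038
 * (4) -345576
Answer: 4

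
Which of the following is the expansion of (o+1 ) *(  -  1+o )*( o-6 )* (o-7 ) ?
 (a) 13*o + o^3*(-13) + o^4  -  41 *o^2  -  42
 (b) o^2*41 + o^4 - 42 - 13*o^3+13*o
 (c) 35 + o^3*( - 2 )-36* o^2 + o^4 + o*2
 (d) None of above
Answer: b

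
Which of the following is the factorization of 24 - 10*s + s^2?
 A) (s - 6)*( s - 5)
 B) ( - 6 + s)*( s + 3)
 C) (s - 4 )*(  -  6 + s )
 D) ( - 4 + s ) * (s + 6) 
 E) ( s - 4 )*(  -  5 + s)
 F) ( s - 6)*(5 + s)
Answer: C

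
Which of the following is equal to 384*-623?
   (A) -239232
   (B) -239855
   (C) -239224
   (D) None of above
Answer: A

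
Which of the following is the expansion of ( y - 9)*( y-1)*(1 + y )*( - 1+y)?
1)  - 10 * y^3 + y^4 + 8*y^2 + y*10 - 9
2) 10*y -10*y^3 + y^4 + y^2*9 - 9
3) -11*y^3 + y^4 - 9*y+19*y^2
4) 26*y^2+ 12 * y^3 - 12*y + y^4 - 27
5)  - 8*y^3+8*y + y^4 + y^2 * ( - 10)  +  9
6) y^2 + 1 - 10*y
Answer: 1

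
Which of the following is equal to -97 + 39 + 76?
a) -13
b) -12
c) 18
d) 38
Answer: c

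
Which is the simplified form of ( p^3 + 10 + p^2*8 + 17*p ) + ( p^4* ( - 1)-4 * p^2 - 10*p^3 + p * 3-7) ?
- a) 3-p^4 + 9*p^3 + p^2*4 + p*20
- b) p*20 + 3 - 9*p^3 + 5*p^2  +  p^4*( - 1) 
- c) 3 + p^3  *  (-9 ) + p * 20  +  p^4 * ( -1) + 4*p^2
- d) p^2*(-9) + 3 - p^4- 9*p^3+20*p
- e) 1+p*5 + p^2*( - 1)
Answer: c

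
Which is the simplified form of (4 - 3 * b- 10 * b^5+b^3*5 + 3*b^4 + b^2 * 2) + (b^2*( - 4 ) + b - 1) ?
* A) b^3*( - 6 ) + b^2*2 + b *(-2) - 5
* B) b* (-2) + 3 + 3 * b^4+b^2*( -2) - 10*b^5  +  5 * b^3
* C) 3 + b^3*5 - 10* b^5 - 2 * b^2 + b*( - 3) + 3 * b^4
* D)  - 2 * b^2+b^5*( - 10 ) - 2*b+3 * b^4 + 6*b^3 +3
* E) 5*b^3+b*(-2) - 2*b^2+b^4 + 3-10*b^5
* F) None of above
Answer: B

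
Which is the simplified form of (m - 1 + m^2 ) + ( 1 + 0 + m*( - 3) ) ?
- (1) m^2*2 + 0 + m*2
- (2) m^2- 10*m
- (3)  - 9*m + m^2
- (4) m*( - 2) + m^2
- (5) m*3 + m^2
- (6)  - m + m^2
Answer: 4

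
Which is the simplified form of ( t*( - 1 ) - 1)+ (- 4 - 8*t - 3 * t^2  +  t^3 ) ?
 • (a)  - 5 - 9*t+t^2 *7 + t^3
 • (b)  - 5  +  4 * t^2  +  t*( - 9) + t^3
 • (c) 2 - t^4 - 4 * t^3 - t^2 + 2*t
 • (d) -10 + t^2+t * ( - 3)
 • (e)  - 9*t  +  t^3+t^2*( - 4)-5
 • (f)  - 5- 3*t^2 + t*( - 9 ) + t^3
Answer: f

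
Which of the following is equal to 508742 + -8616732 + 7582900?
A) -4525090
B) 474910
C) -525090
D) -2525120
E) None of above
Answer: C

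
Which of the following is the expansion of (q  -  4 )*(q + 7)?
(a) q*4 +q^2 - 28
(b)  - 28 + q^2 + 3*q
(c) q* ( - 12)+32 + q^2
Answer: b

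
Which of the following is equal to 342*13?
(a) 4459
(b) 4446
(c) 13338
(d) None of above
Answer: b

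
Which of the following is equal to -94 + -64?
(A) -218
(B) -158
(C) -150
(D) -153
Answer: B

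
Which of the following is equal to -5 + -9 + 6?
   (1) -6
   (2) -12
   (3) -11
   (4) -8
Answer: 4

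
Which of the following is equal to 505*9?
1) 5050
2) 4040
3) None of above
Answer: 3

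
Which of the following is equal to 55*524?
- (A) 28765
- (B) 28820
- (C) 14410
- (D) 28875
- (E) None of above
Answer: B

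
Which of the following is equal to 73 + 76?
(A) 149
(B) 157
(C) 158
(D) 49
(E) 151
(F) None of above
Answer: A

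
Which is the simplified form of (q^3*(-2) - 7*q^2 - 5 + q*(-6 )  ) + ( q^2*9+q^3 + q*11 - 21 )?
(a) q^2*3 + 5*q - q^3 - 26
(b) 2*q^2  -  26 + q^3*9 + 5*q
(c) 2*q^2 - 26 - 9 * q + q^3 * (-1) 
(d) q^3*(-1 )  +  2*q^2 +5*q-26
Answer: d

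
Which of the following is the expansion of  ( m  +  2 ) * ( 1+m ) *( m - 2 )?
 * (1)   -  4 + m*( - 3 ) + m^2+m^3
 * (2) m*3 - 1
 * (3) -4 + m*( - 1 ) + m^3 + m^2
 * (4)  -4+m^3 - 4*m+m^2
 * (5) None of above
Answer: 4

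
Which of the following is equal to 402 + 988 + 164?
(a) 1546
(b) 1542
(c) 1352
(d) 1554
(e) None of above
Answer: d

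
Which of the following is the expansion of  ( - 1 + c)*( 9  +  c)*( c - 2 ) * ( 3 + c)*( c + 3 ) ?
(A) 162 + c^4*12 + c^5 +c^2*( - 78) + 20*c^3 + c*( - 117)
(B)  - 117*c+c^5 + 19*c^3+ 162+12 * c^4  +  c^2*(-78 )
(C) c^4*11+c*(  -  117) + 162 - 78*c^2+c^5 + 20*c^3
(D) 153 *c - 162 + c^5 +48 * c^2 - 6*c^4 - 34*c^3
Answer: A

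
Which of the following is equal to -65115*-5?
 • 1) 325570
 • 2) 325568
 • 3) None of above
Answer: 3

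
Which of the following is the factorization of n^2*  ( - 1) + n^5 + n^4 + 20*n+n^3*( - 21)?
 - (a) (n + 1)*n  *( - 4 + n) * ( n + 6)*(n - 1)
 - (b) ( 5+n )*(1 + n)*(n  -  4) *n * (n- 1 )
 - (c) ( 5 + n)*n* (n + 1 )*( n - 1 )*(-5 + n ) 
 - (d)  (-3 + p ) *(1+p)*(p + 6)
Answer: b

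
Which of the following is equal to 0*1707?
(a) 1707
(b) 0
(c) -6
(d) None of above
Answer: b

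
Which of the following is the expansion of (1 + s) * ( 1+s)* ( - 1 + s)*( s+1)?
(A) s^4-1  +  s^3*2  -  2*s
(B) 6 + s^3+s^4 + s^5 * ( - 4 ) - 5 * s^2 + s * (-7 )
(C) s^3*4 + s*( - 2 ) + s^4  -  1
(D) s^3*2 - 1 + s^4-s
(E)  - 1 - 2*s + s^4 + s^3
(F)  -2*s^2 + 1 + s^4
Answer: A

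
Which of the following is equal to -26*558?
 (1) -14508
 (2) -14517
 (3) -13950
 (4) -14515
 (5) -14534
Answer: 1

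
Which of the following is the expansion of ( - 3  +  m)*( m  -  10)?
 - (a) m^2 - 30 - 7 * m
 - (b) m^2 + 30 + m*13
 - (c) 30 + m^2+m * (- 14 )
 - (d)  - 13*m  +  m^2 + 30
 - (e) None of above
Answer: d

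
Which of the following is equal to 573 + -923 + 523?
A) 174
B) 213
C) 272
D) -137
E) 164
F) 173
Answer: F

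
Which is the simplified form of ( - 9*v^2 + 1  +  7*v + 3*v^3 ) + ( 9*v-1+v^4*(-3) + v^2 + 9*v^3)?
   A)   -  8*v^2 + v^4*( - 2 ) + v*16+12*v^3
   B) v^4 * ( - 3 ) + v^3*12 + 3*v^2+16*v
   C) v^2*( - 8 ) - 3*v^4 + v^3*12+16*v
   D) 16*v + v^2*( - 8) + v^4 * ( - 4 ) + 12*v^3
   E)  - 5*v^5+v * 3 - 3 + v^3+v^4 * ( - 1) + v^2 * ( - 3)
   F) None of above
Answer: C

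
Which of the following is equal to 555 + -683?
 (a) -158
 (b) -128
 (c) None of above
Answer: b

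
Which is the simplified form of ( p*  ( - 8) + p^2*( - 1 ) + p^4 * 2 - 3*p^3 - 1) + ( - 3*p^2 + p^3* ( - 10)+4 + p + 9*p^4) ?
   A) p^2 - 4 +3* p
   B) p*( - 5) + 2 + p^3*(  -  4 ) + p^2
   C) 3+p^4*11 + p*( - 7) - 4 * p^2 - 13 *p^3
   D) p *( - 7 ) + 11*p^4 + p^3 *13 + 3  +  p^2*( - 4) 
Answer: C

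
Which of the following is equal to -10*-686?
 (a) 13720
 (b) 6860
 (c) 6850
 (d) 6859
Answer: b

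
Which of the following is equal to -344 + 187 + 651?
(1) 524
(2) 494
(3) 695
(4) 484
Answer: 2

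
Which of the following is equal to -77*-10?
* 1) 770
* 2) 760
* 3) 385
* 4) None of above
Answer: 1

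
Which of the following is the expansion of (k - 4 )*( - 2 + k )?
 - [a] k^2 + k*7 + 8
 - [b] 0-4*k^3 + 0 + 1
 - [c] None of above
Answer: c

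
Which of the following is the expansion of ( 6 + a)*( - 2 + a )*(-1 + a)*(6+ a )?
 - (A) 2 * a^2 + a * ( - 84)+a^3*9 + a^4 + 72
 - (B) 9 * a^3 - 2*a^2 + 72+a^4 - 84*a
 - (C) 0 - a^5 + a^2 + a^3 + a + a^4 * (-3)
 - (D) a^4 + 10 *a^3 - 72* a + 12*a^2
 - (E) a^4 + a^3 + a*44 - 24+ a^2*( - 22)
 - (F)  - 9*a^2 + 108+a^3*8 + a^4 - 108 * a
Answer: A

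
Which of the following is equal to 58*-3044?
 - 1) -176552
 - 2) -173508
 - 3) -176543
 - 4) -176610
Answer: 1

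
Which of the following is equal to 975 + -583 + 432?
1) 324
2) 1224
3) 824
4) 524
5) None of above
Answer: 3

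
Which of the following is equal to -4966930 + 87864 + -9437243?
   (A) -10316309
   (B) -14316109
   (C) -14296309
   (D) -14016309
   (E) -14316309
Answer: E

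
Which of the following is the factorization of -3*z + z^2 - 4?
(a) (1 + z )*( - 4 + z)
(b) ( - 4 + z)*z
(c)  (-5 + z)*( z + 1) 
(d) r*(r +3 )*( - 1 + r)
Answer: a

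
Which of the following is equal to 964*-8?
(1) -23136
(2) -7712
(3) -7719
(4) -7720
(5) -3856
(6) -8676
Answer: 2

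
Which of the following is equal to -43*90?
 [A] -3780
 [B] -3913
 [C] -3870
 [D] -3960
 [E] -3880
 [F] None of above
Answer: C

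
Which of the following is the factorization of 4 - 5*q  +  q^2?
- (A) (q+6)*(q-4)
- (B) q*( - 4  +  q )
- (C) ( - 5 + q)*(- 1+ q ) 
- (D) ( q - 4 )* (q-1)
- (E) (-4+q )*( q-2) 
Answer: D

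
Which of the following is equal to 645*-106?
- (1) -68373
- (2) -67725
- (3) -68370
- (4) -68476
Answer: 3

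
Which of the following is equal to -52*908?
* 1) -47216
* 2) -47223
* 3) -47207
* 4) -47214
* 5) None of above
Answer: 1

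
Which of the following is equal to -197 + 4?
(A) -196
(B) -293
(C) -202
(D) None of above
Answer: D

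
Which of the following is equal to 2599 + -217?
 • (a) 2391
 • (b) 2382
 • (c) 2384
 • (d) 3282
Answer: b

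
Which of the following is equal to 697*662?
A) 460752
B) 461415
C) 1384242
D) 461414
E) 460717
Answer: D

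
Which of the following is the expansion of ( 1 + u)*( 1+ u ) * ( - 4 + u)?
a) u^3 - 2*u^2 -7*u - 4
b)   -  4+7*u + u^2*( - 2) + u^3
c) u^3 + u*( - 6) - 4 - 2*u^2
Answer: a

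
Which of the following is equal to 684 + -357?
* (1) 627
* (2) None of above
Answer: 2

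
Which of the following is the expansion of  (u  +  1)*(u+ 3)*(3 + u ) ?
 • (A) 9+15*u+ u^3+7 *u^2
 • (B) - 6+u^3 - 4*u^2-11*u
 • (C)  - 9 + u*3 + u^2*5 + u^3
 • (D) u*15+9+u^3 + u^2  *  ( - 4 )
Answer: A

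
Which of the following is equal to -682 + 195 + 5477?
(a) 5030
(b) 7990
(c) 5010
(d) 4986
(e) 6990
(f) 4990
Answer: f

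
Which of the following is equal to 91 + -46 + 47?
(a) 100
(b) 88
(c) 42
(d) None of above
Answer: d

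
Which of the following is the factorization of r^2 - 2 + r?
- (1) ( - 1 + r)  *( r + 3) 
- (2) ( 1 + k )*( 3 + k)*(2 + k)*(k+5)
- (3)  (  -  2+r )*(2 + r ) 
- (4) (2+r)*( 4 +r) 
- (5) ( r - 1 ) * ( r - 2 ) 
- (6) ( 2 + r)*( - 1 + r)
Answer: 6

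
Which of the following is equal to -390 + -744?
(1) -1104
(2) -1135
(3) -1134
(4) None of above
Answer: 3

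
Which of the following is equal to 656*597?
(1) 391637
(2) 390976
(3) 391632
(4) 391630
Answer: 3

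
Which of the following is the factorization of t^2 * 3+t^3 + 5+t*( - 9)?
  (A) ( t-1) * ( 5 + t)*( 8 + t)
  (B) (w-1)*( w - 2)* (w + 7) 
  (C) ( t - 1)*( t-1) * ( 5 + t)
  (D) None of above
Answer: C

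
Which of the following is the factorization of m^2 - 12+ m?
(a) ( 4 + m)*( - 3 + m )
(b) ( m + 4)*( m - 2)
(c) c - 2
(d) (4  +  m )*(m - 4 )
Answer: a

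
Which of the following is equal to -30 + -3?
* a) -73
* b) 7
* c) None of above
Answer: c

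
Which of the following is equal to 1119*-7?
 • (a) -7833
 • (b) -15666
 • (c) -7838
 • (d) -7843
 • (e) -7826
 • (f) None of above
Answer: a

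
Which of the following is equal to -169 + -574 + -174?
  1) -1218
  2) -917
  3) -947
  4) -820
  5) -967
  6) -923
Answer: 2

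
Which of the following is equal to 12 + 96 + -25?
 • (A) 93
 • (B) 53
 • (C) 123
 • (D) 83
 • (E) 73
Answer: D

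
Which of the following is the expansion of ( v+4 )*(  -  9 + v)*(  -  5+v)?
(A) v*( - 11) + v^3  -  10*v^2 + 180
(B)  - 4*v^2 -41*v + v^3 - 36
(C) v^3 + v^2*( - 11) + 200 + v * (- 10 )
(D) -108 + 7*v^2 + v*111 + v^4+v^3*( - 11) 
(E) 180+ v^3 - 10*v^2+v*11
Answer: A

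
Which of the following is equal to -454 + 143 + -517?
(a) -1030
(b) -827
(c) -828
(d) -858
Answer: c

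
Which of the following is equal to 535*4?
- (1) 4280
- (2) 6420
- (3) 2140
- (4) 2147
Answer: 3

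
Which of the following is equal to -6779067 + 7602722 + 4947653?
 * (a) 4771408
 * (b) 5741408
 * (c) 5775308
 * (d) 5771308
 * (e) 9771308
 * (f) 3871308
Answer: d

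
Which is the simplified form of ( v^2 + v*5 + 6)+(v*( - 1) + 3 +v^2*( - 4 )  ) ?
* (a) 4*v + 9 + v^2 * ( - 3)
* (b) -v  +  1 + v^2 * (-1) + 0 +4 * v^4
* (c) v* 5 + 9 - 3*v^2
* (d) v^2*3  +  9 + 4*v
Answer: a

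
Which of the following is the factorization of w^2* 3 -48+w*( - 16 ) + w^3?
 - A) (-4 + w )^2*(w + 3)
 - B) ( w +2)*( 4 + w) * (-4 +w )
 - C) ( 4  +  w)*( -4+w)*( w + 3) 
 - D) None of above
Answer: C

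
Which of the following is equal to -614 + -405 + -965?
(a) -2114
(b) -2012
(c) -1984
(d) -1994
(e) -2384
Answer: c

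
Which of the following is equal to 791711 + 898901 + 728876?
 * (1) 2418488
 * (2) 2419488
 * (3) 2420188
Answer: 2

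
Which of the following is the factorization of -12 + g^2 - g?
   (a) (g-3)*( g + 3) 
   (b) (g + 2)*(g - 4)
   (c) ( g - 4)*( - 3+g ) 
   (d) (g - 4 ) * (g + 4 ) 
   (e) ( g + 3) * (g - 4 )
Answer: e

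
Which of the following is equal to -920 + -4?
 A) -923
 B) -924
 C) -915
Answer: B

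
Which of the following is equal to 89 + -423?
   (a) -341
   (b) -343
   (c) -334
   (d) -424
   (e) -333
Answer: c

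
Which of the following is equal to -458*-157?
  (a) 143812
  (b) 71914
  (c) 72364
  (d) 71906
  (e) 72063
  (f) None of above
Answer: d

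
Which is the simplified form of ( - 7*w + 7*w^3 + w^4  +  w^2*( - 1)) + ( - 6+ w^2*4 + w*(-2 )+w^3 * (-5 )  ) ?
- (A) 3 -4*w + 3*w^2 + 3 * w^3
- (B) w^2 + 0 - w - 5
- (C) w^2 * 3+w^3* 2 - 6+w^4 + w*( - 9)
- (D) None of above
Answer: C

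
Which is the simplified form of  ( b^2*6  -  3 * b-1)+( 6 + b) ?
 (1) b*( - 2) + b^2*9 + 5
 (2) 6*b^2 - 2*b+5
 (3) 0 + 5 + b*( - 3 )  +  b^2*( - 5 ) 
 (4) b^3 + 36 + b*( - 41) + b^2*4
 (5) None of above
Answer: 2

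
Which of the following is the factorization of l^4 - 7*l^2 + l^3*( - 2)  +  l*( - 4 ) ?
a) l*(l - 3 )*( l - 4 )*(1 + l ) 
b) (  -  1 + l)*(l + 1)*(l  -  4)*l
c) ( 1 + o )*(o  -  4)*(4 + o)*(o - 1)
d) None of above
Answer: d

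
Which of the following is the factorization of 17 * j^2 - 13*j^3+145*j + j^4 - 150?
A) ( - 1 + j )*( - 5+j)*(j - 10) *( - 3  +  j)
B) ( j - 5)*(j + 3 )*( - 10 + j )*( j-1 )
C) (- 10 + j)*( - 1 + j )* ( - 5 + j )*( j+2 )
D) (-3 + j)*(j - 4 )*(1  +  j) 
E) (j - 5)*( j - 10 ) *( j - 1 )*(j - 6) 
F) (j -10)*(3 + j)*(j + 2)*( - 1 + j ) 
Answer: B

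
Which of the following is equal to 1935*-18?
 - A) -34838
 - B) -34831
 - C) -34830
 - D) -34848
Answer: C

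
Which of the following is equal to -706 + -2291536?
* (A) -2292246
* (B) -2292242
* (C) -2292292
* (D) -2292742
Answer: B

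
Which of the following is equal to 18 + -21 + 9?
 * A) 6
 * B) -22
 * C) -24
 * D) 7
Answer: A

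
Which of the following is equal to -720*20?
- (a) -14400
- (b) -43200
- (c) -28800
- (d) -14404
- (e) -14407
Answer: a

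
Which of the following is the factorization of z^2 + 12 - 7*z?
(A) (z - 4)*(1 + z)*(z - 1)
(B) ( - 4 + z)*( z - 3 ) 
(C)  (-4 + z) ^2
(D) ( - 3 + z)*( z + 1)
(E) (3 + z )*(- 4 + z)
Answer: B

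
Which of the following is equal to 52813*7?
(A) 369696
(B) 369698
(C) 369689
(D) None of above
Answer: D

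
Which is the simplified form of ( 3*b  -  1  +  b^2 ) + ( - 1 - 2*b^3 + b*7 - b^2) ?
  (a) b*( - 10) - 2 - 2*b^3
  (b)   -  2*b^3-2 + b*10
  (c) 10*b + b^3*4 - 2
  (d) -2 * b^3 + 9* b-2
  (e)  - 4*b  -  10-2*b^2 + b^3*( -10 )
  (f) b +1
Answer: b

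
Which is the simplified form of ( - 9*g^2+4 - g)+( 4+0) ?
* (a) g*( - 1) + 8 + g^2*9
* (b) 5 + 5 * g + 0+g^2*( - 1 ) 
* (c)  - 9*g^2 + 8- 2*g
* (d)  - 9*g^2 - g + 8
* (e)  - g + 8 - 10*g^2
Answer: d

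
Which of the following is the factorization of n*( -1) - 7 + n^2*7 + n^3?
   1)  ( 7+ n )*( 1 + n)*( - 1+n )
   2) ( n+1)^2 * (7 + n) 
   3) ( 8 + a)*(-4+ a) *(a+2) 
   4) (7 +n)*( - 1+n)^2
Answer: 1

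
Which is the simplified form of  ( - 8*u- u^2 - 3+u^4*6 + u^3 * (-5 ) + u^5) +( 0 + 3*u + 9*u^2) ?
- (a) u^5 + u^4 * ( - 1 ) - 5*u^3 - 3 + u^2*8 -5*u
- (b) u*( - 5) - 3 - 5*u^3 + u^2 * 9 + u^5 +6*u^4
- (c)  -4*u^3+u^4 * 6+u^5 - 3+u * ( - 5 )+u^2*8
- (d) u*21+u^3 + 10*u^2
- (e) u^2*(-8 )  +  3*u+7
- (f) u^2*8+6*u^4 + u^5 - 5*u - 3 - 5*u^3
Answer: f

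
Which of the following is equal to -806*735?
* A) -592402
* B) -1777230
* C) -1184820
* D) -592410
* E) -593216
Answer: D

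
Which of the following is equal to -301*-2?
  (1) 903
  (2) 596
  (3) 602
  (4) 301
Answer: 3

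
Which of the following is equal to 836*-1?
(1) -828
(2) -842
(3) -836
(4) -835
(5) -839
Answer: 3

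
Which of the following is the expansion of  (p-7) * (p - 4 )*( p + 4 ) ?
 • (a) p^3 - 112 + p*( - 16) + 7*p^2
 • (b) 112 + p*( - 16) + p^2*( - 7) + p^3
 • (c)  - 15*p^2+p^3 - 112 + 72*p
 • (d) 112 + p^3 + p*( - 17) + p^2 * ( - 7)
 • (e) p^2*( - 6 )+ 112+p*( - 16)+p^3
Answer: b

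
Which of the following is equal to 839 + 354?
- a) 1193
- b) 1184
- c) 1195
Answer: a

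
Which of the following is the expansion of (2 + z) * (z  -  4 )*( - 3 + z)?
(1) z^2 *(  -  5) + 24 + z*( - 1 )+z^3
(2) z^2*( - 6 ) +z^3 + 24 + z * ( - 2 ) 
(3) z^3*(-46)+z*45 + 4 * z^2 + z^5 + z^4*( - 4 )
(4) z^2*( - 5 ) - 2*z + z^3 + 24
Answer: 4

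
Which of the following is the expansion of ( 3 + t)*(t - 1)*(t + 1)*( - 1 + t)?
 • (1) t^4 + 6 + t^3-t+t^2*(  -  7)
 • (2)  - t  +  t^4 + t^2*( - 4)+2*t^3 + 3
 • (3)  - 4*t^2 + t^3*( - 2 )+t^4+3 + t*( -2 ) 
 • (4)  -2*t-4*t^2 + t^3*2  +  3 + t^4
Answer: 4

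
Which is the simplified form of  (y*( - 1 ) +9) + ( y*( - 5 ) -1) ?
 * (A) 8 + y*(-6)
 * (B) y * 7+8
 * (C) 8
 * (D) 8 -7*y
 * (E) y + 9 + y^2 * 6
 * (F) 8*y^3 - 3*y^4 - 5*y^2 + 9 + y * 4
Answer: A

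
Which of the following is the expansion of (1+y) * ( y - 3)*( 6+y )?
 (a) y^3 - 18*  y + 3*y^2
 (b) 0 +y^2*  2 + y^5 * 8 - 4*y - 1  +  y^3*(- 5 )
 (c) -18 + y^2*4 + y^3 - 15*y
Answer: c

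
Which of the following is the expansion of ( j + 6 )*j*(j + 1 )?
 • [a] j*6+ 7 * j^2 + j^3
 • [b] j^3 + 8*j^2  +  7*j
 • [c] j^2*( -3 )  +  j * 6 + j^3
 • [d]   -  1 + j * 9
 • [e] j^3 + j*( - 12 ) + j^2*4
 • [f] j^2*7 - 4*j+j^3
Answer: a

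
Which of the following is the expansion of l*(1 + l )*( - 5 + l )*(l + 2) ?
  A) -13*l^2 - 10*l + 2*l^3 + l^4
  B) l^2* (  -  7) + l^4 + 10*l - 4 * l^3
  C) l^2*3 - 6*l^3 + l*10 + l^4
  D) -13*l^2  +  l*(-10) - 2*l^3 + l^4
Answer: D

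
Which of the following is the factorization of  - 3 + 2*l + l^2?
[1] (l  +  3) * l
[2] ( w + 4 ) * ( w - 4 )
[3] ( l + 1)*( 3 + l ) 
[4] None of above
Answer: 4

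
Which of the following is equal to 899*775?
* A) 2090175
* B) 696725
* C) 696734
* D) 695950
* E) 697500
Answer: B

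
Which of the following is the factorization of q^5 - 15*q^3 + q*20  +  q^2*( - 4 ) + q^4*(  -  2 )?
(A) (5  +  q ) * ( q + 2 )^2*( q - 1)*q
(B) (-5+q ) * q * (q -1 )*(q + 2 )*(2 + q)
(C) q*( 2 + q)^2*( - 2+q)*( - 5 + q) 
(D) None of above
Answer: B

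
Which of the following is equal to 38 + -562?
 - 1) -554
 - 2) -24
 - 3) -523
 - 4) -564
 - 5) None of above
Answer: 5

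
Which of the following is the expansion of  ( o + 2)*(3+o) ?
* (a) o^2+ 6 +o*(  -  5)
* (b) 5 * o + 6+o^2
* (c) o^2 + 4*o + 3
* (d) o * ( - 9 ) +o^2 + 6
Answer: b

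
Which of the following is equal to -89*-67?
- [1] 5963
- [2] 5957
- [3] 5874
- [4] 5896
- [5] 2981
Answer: 1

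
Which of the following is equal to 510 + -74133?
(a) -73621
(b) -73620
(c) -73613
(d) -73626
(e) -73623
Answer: e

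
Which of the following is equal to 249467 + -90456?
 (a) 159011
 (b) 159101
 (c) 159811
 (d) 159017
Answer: a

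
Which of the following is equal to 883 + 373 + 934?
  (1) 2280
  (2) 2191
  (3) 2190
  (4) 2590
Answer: 3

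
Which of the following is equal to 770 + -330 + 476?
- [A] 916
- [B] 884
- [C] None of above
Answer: A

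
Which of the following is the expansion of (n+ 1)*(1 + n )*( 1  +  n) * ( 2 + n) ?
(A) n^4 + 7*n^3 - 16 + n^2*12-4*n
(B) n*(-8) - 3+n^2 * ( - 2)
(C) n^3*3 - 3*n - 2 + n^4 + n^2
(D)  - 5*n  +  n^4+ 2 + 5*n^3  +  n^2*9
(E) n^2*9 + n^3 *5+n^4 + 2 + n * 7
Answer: E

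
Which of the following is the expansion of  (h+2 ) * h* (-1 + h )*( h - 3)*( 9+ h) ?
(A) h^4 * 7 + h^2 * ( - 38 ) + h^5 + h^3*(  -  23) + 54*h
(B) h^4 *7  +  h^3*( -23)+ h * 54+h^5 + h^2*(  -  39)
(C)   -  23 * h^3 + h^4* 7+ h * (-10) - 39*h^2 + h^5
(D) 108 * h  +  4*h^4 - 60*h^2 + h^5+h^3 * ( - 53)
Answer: B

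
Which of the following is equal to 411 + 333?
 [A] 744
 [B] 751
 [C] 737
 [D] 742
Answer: A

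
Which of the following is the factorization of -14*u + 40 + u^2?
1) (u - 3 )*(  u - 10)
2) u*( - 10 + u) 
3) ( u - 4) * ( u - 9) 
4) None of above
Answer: 4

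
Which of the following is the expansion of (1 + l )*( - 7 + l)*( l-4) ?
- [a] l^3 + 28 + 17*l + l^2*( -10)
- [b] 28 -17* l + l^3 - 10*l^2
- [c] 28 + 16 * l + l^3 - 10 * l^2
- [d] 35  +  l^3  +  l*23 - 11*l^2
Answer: a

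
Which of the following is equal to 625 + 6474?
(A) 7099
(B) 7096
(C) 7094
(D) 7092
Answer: A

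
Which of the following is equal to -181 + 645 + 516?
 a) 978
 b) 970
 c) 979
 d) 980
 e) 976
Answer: d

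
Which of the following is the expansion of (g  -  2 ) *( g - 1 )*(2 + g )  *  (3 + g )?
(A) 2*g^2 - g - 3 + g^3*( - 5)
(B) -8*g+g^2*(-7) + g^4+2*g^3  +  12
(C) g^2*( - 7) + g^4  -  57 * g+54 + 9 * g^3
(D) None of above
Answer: B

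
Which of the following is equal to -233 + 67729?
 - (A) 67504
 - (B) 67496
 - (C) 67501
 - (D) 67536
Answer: B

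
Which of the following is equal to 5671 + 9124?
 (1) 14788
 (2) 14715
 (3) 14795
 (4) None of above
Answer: 3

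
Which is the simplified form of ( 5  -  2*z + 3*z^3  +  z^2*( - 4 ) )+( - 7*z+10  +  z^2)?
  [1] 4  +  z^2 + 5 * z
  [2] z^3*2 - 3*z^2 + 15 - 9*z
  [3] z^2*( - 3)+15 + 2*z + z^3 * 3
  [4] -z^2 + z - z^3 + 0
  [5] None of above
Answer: 5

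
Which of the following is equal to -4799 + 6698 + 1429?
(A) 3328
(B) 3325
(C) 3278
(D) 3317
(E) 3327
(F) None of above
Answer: A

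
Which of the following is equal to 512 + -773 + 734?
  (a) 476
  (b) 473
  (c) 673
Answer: b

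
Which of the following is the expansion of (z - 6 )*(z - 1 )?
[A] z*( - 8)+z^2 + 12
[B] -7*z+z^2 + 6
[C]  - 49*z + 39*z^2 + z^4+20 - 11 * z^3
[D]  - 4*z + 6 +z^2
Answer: B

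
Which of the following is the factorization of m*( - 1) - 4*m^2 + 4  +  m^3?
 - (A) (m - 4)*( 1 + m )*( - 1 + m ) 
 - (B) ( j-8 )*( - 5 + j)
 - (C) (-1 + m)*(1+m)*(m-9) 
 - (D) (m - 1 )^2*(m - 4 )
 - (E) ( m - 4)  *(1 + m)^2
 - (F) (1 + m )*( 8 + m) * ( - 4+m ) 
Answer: A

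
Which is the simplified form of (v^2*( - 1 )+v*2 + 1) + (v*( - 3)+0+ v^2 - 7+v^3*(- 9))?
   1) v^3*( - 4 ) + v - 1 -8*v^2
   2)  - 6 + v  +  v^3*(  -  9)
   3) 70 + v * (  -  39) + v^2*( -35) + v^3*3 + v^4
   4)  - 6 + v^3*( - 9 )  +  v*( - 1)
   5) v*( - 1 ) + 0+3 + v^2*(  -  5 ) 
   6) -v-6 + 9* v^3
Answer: 4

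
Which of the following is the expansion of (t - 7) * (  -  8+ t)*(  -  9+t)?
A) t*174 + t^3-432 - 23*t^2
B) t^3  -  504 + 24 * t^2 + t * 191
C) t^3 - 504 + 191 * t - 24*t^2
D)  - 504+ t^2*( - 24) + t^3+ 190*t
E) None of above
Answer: C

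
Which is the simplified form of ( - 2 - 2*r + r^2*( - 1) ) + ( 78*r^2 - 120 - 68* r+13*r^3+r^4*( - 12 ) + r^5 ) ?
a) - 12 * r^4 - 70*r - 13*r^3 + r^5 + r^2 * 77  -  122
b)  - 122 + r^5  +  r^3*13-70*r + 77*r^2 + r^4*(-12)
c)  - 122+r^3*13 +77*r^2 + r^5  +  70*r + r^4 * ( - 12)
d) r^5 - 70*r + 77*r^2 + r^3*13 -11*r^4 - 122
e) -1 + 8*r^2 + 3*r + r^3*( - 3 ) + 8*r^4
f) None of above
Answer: b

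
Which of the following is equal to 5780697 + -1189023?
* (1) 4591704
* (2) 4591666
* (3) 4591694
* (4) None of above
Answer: 4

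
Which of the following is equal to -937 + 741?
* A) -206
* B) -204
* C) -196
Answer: C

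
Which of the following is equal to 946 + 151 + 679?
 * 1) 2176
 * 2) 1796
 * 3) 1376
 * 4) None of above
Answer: 4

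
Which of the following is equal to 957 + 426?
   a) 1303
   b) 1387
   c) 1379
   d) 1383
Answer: d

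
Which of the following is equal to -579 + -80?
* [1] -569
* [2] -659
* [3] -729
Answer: 2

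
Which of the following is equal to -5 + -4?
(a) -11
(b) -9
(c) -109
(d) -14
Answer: b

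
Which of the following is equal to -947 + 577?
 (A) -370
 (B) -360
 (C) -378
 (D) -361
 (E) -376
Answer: A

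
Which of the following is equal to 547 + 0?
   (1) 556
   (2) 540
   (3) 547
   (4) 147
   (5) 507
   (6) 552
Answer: 3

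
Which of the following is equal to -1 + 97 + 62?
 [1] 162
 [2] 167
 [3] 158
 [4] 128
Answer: 3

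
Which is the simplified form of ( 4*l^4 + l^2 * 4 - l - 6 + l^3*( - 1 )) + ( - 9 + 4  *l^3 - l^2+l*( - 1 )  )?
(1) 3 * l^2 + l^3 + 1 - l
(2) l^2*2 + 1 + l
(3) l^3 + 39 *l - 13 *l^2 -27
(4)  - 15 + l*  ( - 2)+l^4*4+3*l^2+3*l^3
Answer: 4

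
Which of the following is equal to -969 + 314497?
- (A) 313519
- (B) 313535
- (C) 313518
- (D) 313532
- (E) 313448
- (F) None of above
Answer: F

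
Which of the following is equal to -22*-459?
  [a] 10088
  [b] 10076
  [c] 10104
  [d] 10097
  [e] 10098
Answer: e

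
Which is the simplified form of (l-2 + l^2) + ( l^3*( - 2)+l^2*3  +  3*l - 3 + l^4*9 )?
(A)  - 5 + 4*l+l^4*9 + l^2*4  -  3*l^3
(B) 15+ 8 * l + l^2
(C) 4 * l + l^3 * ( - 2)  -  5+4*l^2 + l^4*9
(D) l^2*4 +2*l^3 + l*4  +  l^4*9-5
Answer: C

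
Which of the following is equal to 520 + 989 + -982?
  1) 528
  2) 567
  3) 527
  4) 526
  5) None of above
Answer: 3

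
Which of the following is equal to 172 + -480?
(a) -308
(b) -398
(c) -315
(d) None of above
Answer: a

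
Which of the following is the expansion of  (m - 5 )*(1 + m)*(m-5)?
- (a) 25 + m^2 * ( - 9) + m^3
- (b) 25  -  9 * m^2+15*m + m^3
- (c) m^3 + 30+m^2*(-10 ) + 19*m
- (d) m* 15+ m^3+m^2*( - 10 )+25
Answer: b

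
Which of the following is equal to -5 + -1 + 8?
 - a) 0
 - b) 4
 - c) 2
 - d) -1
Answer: c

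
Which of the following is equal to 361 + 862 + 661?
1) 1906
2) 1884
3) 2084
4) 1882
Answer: 2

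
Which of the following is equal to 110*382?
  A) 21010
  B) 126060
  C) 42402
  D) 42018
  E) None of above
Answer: E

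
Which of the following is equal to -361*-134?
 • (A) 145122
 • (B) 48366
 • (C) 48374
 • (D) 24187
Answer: C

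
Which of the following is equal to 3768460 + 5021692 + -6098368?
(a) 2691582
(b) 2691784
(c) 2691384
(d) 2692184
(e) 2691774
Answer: b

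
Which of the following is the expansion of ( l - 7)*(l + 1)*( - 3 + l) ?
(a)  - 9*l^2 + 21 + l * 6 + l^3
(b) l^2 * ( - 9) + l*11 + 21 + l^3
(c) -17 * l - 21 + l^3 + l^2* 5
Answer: b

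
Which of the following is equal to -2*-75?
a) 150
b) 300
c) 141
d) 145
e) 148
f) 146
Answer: a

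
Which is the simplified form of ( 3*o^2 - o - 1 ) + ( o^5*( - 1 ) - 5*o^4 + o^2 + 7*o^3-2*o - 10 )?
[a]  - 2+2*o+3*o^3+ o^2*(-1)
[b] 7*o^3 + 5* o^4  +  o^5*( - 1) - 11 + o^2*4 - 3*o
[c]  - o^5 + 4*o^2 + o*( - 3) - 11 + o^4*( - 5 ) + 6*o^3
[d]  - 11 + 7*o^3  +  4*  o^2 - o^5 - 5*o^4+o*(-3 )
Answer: d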